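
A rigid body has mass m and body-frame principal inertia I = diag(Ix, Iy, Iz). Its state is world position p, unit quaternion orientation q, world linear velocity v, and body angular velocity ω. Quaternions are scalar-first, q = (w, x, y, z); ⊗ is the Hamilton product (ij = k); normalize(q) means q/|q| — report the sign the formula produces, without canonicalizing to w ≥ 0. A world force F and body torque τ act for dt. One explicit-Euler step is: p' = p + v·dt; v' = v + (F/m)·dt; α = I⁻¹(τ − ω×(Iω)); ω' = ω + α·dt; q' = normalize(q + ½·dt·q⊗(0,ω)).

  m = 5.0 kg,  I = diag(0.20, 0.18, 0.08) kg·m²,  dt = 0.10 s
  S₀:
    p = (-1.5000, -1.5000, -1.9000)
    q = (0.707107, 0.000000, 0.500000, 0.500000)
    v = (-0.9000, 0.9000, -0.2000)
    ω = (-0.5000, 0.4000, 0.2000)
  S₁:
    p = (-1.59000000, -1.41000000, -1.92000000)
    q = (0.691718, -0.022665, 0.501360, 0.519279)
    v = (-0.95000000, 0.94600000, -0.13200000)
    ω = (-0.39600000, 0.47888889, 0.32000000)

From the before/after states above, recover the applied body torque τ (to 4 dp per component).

rate change Δω = (0.10400000, 0.07888889, 0.12000000)
applied torque τ = (0.2000, 0.1300, 0.1000)

τ = (0.2000, 0.1300, 0.1000)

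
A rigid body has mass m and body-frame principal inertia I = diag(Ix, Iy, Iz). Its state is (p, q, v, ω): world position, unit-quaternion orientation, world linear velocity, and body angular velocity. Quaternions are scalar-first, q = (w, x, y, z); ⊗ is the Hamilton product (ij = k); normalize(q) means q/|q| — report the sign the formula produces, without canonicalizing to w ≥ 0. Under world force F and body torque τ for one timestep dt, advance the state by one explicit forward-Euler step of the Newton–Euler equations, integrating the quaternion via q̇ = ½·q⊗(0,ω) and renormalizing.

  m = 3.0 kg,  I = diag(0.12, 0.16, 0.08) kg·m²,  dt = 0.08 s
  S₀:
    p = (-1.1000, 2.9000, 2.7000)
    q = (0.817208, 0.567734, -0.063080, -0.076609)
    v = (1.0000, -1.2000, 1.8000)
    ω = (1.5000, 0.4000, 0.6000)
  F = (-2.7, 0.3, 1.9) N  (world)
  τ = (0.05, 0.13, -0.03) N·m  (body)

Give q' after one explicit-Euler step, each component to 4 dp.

q' = (0.7843, 0.6151, -0.0681, -0.0440)

2q̇ = q⊗(0,ω) = (-0.7804036, 1.2186076, -0.1286707, 0.8120384)
updated quaternion q' = (0.7843, 0.6151, -0.0681, -0.0440)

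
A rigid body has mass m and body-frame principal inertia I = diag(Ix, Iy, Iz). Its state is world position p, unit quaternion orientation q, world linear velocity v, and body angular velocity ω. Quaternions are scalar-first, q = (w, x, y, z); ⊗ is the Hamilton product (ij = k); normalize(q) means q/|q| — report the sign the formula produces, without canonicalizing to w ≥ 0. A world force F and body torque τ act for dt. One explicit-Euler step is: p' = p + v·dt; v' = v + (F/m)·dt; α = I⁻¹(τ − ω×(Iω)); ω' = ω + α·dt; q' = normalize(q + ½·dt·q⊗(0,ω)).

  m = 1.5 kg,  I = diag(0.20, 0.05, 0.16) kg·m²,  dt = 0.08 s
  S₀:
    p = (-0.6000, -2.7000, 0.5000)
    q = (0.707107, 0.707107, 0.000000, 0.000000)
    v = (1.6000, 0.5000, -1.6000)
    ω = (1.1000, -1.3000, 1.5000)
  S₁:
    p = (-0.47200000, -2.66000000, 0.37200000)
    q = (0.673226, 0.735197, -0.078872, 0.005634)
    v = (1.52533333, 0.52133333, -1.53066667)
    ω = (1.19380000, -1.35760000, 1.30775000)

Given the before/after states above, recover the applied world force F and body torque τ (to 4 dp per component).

F = (-1.4000, 0.4000, 1.3000)
τ = (0.0200, 0.0300, -0.1700)

ω₁ − ω₀ = (0.09380000, -0.05760000, -0.19225000)
applied torque τ = (0.0200, 0.0300, -0.1700)
Δv = v₁−v₀ = (-0.07466667, 0.02133333, 0.06933333)
m·(v₁−v₀)/dt = (-1.4000, 0.4000, 1.3000)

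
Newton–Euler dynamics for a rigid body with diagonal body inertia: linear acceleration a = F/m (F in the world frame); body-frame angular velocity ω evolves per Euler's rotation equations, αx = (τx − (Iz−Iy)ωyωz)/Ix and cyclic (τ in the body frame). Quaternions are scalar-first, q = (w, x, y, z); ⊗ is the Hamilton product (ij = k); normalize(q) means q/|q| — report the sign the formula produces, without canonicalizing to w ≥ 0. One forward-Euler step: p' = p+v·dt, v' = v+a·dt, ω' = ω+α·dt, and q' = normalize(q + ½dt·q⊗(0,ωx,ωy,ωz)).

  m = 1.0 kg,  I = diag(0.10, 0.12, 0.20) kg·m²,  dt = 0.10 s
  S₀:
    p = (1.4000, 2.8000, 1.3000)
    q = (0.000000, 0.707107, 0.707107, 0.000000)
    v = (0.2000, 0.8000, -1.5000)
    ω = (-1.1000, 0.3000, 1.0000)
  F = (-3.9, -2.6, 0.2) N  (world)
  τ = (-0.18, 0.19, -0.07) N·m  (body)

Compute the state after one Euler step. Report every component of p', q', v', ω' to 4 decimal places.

p' = (1.4200, 2.8800, 1.1500)
q' = (0.0282, 0.7403, 0.6698, 0.0494)
v' = (-0.1900, 0.5400, -1.4800)
ω' = (-1.3040, 0.3667, 0.9683)

ω×(Iω) gyroscopic = (0.0240, 0.1100, -0.0066)
angular accel α = (-2.0400, 0.6667, -0.3170)
new body rate ω' = (-1.3040, 0.3667, 0.9683)
2q̇ = q⊗(0,ω) = (0.5656856, 0.7071070, -0.7071070, 0.9899498)
q + ½dt·q⊗(0,ω), renormalized = (0.0282, 0.7403, 0.6698, 0.0494)
new position p' = (1.4200, 2.8800, 1.1500)
new velocity v' = (-0.1900, 0.5400, -1.4800)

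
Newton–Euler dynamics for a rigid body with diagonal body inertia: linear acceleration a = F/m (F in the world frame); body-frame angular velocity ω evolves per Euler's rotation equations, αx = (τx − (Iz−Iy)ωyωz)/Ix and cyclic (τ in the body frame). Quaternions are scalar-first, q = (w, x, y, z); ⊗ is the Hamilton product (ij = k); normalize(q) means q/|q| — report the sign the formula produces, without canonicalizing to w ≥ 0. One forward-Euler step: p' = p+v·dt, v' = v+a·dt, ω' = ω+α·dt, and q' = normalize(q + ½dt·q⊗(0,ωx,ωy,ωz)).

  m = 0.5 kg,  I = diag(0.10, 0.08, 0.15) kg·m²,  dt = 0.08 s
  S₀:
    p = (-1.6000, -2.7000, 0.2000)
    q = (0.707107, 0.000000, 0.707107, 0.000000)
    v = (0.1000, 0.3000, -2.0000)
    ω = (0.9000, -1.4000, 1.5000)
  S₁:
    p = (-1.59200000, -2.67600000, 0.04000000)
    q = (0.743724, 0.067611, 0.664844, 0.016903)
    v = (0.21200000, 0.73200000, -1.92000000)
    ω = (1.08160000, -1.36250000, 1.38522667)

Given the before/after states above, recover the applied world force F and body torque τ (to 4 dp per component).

F = (0.7000, 2.7000, 0.5000)
τ = (0.0800, -0.0300, -0.1900)

v₁ − v₀ = (0.11200000, 0.43200000, 0.08000000)
F = m·Δv/dt = (0.7000, 2.7000, 0.5000)
rate change Δω = (0.18160000, 0.03750000, -0.11477333)
τ = I·(Δω/dt) + ω₀×(Iω₀) = (0.0800, -0.0300, -0.1900)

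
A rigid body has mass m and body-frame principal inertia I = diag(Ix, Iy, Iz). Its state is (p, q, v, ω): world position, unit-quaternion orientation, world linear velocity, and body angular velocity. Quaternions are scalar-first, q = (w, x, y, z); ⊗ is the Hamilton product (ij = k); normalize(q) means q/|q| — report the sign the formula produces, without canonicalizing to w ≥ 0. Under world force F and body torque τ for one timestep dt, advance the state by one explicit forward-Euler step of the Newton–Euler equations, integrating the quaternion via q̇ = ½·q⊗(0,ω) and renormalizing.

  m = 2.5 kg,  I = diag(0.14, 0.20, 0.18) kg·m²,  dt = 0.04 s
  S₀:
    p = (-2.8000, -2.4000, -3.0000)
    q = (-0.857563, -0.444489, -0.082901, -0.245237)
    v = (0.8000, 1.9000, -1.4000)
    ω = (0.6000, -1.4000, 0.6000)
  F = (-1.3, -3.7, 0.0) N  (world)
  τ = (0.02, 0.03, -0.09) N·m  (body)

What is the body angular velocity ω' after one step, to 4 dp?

(τ − ω×Iω)/I = (0.0229, 0.2220, -0.2200)
ω + α·dt = (0.6009, -1.3911, 0.5912)

ω' = (0.6009, -1.3911, 0.5912)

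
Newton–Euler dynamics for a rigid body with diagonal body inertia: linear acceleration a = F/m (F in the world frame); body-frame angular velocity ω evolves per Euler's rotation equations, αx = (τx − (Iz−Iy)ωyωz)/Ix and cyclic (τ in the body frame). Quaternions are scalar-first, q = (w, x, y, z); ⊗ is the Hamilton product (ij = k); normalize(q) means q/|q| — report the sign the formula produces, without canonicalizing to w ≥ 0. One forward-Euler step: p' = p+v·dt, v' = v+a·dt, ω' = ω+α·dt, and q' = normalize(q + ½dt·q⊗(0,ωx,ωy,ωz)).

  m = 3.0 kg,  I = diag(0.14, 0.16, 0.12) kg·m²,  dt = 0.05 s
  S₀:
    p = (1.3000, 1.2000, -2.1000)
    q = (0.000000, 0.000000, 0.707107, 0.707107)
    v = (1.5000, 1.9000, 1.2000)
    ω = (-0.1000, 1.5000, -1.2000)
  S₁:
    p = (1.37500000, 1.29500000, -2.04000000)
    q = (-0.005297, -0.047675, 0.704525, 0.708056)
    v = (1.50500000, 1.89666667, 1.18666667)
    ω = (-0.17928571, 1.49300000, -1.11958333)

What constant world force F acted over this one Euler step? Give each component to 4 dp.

v₁ − v₀ = (0.00500000, -0.00333333, -0.01333333)
m·(v₁−v₀)/dt = (0.3000, -0.2000, -0.8000)

F = (0.3000, -0.2000, -0.8000)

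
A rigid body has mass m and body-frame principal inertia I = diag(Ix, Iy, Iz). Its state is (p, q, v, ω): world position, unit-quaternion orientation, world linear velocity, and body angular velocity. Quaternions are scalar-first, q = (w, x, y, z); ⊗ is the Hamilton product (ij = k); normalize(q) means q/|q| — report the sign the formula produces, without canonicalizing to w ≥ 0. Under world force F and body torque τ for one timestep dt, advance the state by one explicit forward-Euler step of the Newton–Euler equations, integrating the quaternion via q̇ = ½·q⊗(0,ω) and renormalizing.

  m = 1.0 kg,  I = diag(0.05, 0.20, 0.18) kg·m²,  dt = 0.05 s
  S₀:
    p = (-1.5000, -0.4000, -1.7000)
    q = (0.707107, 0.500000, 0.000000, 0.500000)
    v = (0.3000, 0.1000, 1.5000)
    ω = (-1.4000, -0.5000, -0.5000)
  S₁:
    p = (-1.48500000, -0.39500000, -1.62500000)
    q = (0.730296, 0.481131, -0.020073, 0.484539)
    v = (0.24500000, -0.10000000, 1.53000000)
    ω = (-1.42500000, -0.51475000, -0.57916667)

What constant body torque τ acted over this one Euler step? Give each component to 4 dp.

Δω = ω₁−ω₀ = (-0.02500000, -0.01475000, -0.07916667)
precession coupling = (-0.0050, -0.0910, 0.1050)
applied torque τ = (-0.0300, -0.1500, -0.1800)

τ = (-0.0300, -0.1500, -0.1800)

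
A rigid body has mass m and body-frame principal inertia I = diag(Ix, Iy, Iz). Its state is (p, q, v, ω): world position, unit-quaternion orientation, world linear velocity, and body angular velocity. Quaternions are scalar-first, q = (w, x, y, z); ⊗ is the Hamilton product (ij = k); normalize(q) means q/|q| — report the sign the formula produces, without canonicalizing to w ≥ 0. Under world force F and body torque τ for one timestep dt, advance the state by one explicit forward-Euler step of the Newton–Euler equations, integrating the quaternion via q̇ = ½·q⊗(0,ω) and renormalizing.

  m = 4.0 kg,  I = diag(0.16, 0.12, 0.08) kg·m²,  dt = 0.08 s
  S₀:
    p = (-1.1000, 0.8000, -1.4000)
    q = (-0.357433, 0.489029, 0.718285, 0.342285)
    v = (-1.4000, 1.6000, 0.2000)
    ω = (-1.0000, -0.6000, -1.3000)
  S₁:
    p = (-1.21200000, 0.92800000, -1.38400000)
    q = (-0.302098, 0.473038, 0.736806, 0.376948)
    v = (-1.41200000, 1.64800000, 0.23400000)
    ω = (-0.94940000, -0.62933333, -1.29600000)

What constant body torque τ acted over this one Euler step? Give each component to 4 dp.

τ = (0.0700, 0.0600, -0.0200)

rate change Δω = (0.05060000, -0.02933333, 0.00400000)
τ = I·(Δω/dt) + ω₀×(Iω₀) = (0.0700, 0.0600, -0.0200)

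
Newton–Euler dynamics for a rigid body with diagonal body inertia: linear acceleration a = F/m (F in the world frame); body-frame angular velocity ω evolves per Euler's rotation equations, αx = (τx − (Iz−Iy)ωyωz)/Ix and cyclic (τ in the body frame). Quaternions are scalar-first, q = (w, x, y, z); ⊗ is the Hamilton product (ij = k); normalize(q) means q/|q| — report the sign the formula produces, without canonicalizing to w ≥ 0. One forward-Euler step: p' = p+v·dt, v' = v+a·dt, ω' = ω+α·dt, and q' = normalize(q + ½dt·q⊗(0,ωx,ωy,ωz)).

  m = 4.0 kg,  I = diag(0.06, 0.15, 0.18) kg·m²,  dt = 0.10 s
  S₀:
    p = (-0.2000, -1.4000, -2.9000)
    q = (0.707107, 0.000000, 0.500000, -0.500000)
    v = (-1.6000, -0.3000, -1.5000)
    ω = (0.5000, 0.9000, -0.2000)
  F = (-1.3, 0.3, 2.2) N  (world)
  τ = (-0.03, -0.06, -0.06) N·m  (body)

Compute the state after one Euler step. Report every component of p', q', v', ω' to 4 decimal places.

p' = (-0.3600, -1.4300, -3.0500)
q' = (0.6787, 0.0351, 0.5186, -0.5189)
v' = (-1.6325, -0.2925, -1.4450)
ω' = (0.4590, 0.8520, -0.2558)

(τ − ω×Iω)/I = (-0.4100, -0.4800, -0.5583)
new body rate ω' = (0.4590, 0.8520, -0.2558)
q⊗(0,ω) = (-0.5500000, 0.7035535, 0.3863963, -0.3914214)
updated quaternion q' = (0.6787, 0.0351, 0.5186, -0.5189)
a = (-0.3250, 0.0750, 0.5500)
new position p' = (-0.3600, -1.4300, -3.0500)
v' = v + a·dt = (-1.6325, -0.2925, -1.4450)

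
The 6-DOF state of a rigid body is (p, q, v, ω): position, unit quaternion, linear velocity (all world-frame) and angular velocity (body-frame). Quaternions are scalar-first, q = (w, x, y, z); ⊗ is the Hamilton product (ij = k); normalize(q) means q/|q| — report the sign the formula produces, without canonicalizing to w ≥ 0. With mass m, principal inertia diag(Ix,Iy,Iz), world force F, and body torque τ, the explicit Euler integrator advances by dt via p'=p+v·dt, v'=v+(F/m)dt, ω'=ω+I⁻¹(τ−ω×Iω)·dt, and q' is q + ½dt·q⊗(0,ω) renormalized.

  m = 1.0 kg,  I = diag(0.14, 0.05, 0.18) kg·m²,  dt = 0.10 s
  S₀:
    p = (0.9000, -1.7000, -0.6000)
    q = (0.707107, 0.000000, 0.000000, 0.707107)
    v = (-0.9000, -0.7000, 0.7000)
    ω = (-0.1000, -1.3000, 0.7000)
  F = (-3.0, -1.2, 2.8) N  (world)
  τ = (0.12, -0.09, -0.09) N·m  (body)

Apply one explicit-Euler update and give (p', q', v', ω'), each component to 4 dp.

ω×(Iω) gyroscopic = (-0.1183, 0.0028, -0.0117)
(τ − ω×Iω)/I = (1.7021, -1.8560, -0.4350)
new body rate ω' = (0.0702, -1.4856, 0.6565)
q⊗(0,ω) = (-0.4949749, 0.8485284, -0.9899498, 0.4949749)
q' = normalize(q + ½dt·q⊗(0,ω)) = (0.6805, 0.0423, -0.0494, 0.7299)
linear accel F/m = (-3.0000, -1.2000, 2.8000)
p + v·dt = (0.8100, -1.7700, -0.5300)
new velocity v' = (-1.2000, -0.8200, 0.9800)

p' = (0.8100, -1.7700, -0.5300)
q' = (0.6805, 0.0423, -0.0494, 0.7299)
v' = (-1.2000, -0.8200, 0.9800)
ω' = (0.0702, -1.4856, 0.6565)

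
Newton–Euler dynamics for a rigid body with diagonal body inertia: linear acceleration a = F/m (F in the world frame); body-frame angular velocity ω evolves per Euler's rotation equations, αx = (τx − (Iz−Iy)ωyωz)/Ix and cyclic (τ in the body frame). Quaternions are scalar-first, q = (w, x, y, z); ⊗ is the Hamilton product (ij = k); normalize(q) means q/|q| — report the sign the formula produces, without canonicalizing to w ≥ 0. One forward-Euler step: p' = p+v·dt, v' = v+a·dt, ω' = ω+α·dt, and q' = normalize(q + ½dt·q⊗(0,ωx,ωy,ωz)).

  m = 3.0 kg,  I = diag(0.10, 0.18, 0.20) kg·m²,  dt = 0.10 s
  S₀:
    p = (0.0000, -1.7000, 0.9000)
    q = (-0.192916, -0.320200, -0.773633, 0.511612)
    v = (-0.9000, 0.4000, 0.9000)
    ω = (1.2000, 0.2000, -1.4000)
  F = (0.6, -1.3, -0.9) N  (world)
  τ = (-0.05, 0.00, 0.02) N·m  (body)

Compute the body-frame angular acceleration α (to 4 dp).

gyro term ω×Iω = (-0.0056, 0.1680, 0.0192)
α = I⁻¹(τ − ω×Iω) = (-0.4440, -0.9333, 0.0040)

α = (-0.4440, -0.9333, 0.0040)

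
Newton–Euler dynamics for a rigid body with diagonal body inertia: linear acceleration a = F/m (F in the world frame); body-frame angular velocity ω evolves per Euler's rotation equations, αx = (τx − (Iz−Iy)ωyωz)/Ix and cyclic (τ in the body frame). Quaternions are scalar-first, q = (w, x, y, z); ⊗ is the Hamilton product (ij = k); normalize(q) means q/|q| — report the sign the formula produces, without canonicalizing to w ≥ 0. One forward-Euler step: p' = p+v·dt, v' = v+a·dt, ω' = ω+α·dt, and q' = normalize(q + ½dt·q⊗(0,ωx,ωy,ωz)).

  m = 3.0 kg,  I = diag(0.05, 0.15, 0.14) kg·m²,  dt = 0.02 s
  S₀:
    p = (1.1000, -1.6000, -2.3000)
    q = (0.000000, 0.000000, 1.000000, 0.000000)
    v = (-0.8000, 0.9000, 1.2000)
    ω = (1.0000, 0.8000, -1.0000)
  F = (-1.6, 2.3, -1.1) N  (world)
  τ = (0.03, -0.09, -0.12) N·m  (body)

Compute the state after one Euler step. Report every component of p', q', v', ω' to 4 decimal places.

p' = (1.0840, -1.5820, -2.2760)
q' = (-0.0080, -0.0100, 0.9999, -0.0100)
v' = (-0.8107, 0.9153, 1.1927)
ω' = (1.0088, 0.7760, -1.0286)

ω×(Iω) gyroscopic = (0.0080, 0.0900, 0.0800)
angular accel α = (0.4400, -1.2000, -1.4286)
ω' = ω + α·dt = (1.0088, 0.7760, -1.0286)
Hamilton product q⊗(0,ω) = (-0.8000000, -1.0000000, 0.0000000, -1.0000000)
q' = normalize(q + ½dt·q⊗(0,ω)) = (-0.0080, -0.0100, 0.9999, -0.0100)
a = (-0.5333, 0.7667, -0.3667)
new position p' = (1.0840, -1.5820, -2.2760)
new velocity v' = (-0.8107, 0.9153, 1.1927)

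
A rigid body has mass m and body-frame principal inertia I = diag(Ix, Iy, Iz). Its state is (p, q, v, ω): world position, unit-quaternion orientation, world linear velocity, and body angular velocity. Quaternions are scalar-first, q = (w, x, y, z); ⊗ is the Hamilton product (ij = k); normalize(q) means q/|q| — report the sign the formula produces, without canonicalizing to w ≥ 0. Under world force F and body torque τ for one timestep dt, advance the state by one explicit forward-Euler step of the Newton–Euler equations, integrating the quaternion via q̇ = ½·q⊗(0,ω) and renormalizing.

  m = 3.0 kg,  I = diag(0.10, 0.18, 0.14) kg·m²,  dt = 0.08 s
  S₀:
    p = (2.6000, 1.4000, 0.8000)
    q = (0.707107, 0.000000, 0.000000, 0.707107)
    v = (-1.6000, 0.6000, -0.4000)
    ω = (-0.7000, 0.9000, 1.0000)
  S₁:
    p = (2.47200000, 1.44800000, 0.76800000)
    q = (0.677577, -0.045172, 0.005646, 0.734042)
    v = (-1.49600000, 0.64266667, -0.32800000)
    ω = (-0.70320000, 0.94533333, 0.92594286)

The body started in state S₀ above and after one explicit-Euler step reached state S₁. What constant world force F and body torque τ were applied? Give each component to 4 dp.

Δω = ω₁−ω₀ = (-0.00320000, 0.04533333, -0.07405714)
gyro term ω₀×Iω₀ = (-0.0360, 0.0280, -0.0504)
I·α + gyro = (-0.0400, 0.1300, -0.1800)
v₁ − v₀ = (0.10400000, 0.04266667, 0.07200000)
F = m·Δv/dt = (3.9000, 1.6000, 2.7000)

F = (3.9000, 1.6000, 2.7000)
τ = (-0.0400, 0.1300, -0.1800)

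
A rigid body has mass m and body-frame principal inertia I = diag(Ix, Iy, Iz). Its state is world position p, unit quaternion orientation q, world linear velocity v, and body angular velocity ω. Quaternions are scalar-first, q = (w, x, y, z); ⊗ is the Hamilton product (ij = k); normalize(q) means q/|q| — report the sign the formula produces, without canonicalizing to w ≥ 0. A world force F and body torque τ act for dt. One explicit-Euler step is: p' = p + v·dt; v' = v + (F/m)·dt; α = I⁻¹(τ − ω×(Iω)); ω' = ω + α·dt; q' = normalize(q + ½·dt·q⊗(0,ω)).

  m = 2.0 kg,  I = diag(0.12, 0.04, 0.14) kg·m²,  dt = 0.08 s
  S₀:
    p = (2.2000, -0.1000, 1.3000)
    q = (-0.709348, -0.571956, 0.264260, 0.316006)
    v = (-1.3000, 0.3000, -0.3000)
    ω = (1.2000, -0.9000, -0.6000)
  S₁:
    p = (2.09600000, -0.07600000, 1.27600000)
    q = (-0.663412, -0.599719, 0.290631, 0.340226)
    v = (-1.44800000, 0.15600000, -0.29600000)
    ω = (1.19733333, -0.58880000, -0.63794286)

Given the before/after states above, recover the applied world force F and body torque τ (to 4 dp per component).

rate change Δω = (-0.00266667, 0.31120000, -0.03794286)
τ = I·(Δω/dt) + ω₀×(Iω₀) = (0.0500, 0.1700, 0.0200)
Δv = v₁−v₀ = (-0.14800000, -0.14400000, 0.00400000)
F = m·Δv/dt = (-3.7000, -3.6000, 0.1000)

F = (-3.7000, -3.6000, 0.1000)
τ = (0.0500, 0.1700, 0.0200)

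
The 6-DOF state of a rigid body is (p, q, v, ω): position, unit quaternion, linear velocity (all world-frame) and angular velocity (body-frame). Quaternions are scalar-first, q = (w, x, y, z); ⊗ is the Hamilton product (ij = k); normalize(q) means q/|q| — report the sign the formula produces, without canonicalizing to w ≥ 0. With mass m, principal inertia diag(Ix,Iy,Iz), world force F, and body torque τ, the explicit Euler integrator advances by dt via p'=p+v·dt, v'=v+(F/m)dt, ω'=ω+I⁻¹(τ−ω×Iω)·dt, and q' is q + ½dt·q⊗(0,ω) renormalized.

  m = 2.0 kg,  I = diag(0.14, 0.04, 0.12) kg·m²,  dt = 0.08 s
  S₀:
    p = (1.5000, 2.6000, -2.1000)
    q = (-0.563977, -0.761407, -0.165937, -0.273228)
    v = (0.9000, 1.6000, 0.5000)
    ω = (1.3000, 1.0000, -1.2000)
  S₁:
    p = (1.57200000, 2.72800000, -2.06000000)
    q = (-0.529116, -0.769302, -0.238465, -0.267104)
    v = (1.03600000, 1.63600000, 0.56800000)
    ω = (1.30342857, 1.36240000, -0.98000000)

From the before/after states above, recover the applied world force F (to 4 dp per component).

F = (3.4000, 0.9000, 1.7000)

v₁ − v₀ = (0.13600000, 0.03600000, 0.06800000)
m·(v₁−v₀)/dt = (3.4000, 0.9000, 1.7000)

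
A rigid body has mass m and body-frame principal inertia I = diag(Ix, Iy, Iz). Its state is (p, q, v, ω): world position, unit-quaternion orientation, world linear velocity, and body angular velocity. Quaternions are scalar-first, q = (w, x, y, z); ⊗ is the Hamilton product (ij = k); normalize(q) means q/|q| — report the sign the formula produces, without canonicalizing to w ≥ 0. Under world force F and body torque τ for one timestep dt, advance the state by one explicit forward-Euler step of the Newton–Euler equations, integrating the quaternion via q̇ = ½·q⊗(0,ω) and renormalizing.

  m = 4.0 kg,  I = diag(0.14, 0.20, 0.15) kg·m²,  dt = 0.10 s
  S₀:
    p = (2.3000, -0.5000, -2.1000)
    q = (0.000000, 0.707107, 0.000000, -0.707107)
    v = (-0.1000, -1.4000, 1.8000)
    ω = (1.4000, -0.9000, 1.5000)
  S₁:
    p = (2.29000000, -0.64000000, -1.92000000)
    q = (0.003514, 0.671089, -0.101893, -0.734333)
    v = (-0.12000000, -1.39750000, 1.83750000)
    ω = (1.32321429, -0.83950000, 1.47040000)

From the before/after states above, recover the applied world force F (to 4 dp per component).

Δv = v₁−v₀ = (-0.02000000, 0.00250000, 0.03750000)
F = m·Δv/dt = (-0.8000, 0.1000, 1.5000)

F = (-0.8000, 0.1000, 1.5000)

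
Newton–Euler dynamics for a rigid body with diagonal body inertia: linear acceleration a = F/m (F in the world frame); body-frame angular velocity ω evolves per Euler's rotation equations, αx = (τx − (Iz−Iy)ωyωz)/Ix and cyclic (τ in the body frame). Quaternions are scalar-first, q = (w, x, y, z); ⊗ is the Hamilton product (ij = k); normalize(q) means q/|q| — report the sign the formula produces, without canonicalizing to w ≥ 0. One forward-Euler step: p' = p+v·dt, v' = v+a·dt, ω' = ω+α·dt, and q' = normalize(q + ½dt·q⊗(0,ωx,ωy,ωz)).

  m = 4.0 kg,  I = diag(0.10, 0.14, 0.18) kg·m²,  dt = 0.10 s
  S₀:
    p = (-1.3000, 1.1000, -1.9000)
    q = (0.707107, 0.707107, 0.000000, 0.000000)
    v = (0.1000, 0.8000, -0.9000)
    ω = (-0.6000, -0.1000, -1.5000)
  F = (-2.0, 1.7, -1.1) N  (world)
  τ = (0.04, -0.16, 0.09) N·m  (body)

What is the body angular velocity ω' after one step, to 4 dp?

α = I⁻¹(τ − ω×Iω) = (0.3400, -0.6286, 0.4867)
ω + α·dt = (-0.5660, -0.1629, -1.4513)

ω' = (-0.5660, -0.1629, -1.4513)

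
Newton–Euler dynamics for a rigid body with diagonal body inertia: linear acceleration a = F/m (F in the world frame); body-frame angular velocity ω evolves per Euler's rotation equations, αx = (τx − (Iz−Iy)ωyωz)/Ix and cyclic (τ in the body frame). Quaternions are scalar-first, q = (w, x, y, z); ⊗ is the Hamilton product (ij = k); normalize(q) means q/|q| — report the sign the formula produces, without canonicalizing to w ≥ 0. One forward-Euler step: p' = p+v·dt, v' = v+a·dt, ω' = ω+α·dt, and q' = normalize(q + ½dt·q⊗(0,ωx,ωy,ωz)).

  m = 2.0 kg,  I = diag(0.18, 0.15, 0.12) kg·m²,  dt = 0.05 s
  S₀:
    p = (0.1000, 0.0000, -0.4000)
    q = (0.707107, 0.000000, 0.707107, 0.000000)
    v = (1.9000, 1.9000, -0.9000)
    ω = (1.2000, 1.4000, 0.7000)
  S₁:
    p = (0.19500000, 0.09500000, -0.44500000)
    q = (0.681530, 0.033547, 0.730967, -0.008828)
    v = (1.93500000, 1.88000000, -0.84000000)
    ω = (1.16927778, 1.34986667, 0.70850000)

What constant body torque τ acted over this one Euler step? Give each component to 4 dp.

rate change Δω = (-0.03072222, -0.05013333, 0.00850000)
I·α + gyro = (-0.1400, -0.1000, -0.0300)

τ = (-0.1400, -0.1000, -0.0300)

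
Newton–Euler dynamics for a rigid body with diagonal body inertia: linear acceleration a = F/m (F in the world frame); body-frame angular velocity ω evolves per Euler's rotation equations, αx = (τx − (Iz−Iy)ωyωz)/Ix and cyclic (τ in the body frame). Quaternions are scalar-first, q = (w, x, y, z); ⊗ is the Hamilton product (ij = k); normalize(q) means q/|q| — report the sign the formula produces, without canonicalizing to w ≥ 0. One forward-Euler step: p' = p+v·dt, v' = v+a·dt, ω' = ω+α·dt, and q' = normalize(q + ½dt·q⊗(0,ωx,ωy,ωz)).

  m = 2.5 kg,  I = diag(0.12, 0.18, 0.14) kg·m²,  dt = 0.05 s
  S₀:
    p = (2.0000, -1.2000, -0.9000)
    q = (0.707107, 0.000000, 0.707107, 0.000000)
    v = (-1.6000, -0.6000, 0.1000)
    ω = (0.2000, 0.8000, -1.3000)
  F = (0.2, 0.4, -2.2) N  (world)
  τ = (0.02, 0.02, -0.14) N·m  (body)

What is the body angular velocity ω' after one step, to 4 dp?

precession coupling ω×(Iω) = (0.0416, 0.0052, 0.0096)
angular accel α = (-0.1800, 0.0822, -1.0686)
ω + α·dt = (0.1910, 0.8041, -1.3534)

ω' = (0.1910, 0.8041, -1.3534)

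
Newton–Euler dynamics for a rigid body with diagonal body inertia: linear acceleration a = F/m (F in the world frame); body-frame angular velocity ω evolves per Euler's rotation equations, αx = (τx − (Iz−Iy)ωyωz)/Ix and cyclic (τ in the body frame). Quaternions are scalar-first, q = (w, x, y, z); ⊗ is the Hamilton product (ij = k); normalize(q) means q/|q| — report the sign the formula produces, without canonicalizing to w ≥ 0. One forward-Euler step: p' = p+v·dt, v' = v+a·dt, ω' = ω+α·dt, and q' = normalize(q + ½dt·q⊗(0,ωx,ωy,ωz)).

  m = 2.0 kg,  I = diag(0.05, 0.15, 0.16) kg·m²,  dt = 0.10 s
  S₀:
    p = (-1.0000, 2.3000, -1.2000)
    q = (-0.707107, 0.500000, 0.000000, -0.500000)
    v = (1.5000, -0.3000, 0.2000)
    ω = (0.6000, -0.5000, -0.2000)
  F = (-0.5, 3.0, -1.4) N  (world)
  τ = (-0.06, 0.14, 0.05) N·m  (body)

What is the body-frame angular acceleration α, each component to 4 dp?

α = (-1.2200, 0.8453, 0.5000)

gyro term ω×Iω = (0.0010, 0.0132, -0.0300)
(τ − ω×Iω)/I = (-1.2200, 0.8453, 0.5000)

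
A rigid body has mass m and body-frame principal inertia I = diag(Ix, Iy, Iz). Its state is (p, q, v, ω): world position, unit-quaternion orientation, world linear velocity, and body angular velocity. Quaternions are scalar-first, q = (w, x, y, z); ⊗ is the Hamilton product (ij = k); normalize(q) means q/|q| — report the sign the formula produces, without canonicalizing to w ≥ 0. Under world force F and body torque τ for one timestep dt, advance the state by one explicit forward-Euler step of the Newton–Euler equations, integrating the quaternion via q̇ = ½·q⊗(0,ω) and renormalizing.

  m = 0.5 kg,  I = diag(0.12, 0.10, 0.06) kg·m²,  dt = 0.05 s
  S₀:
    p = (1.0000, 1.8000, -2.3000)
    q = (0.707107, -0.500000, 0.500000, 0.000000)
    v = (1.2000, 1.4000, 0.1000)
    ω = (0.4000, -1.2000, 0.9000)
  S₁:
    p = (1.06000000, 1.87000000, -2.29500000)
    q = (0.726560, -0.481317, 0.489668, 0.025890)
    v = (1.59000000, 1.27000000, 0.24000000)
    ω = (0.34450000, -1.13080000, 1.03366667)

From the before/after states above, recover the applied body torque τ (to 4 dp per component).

Δω = ω₁−ω₀ = (-0.05550000, 0.06920000, 0.13366667)
I·α + gyro = (-0.0900, 0.1600, 0.1700)

τ = (-0.0900, 0.1600, 0.1700)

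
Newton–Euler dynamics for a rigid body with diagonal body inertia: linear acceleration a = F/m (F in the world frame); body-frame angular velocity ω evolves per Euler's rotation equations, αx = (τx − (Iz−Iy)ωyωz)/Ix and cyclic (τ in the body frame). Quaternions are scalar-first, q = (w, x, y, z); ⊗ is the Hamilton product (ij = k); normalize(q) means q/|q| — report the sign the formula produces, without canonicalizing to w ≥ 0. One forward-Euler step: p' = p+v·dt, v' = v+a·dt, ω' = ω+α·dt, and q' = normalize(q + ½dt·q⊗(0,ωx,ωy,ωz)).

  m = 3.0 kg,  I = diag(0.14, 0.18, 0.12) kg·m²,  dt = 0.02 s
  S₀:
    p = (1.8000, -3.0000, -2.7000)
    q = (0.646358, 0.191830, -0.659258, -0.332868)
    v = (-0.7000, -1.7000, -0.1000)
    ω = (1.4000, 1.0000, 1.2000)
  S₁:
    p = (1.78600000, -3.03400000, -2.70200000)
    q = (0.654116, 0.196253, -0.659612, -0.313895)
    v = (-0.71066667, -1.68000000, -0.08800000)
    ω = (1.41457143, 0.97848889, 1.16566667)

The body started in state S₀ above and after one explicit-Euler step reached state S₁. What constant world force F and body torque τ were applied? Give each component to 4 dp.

F = (-1.6000, 3.0000, 1.8000)
τ = (0.0300, -0.1600, -0.1500)

rate change Δω = (0.01457143, -0.02151111, -0.03433333)
gyro term ω₀×Iω₀ = (-0.0720, 0.0336, 0.0560)
τ = I·(Δω/dt) + ω₀×(Iω₀) = (0.0300, -0.1600, -0.1500)
velocity change Δv = (-0.01066667, 0.02000000, 0.01200000)
F = m·Δv/dt = (-1.6000, 3.0000, 1.8000)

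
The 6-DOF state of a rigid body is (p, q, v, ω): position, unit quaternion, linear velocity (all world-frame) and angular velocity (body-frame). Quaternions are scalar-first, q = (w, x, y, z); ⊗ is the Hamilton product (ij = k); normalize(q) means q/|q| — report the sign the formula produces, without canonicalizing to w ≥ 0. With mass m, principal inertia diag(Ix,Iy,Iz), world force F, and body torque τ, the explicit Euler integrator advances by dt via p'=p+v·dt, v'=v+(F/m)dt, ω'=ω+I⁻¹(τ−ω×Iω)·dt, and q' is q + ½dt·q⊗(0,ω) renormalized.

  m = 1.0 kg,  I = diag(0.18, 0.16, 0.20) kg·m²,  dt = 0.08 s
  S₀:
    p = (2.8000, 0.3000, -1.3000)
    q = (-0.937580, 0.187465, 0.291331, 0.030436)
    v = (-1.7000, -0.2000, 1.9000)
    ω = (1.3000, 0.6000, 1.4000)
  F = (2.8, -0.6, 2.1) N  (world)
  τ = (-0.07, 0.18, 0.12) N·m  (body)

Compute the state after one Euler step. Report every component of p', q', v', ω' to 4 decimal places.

p' = (2.6640, 0.2840, -1.1480)
q' = (-0.9530, 0.1538, 0.2591, -0.0326)
v' = (-1.4760, -0.2480, 2.0680)
ω' = (1.2540, 0.7082, 1.4542)

gyro term ω×Iω = (0.0336, -0.0364, -0.0156)
angular accel α = (-0.5756, 1.3525, 0.6780)
ω' = ω + α·dt = (1.2540, 0.7082, 1.4542)
Hamilton product q⊗(0,ω) = (-0.4611135, -0.8292522, -0.7854322, -1.5788633)
updated quaternion q' = (-0.9530, 0.1538, 0.2591, -0.0326)
new position p' = (2.6640, 0.2840, -1.1480)
new velocity v' = (-1.4760, -0.2480, 2.0680)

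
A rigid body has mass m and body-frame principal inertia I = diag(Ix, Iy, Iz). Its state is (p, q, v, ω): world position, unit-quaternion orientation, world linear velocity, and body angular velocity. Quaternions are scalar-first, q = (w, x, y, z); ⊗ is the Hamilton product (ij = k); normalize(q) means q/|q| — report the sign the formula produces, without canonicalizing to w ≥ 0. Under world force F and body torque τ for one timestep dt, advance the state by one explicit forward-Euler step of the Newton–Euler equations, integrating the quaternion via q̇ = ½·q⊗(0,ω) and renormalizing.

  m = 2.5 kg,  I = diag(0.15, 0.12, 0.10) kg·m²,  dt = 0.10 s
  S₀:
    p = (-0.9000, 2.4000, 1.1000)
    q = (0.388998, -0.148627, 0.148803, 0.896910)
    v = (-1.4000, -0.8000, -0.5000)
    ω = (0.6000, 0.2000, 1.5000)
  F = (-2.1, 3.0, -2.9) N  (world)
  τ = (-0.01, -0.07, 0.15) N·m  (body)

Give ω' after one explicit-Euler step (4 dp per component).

ω×(Iω) gyroscopic = (-0.0060, 0.0450, -0.0036)
α = I⁻¹(τ − ω×Iω) = (-0.0267, -0.9583, 1.5360)
ω + α·dt = (0.5973, 0.1042, 1.6536)

ω' = (0.5973, 0.1042, 1.6536)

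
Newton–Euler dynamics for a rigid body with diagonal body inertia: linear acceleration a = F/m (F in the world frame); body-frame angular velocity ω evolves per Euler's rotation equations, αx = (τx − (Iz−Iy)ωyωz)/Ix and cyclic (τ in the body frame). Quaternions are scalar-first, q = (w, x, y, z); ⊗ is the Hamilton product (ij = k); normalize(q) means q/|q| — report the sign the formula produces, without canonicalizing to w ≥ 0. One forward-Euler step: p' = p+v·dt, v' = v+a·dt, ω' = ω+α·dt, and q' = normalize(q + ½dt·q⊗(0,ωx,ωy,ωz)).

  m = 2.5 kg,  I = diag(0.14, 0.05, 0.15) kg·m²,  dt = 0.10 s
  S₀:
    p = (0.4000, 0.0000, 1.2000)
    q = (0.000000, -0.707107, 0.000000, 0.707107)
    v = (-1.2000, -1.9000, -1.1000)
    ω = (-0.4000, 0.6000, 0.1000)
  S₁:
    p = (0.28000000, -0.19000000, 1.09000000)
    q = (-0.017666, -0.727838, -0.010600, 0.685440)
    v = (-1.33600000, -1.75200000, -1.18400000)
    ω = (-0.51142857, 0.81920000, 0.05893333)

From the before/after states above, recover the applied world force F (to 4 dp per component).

F = (-3.4000, 3.7000, -2.1000)

velocity change Δv = (-0.13600000, 0.14800000, -0.08400000)
m·(v₁−v₀)/dt = (-3.4000, 3.7000, -2.1000)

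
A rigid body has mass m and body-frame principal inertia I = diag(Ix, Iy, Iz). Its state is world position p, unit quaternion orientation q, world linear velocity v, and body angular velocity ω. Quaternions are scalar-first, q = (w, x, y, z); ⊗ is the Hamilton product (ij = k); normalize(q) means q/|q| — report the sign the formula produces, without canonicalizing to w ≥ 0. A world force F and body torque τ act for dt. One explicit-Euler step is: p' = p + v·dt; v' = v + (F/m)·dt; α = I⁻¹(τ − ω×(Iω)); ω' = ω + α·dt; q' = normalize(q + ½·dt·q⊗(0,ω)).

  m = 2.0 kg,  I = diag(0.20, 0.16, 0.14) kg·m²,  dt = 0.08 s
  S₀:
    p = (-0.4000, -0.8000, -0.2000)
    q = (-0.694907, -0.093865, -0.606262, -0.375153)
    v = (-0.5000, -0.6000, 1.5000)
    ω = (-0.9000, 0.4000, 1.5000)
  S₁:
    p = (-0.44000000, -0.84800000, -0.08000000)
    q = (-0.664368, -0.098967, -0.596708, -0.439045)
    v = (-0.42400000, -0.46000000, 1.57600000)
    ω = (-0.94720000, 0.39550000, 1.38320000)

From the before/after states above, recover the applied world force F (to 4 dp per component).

F = (1.9000, 3.5000, 1.9000)

velocity change Δv = (0.07600000, 0.14000000, 0.07600000)
F = m·Δv/dt = (1.9000, 3.5000, 1.9000)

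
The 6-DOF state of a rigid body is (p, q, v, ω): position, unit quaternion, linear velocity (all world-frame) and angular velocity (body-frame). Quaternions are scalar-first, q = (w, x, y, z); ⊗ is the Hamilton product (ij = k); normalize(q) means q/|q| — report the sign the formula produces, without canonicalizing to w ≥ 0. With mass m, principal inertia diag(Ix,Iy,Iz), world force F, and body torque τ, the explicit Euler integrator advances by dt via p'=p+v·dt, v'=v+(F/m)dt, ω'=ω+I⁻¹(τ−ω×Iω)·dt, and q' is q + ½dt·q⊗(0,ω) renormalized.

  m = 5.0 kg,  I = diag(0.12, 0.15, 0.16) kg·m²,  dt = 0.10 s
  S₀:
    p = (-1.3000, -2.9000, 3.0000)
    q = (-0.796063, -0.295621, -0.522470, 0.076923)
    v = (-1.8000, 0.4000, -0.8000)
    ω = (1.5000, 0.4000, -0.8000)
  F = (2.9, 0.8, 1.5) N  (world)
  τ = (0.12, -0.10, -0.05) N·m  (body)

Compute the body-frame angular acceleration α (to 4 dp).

α = (1.0267, -0.9867, -0.4250)

ω×(Iω) gyroscopic = (-0.0032, 0.0480, 0.0180)
(τ − ω×Iω)/I = (1.0267, -0.9867, -0.4250)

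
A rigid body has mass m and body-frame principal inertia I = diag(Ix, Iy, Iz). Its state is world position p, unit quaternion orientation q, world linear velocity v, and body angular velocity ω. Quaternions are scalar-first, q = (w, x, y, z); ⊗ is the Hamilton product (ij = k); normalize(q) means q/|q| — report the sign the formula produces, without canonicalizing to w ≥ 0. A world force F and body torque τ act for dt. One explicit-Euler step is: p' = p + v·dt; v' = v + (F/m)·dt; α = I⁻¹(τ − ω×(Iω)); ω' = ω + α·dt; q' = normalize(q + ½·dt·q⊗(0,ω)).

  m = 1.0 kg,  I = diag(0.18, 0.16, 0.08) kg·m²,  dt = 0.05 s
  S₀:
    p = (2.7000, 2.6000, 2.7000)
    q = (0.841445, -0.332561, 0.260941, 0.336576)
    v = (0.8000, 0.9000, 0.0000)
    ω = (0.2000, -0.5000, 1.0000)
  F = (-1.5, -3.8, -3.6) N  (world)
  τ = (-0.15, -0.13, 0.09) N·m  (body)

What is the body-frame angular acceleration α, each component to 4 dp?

ω×(Iω) gyroscopic = (0.0400, 0.0200, 0.0020)
α = I⁻¹(τ − ω×Iω) = (-1.0556, -0.9375, 1.1000)

α = (-1.0556, -0.9375, 1.1000)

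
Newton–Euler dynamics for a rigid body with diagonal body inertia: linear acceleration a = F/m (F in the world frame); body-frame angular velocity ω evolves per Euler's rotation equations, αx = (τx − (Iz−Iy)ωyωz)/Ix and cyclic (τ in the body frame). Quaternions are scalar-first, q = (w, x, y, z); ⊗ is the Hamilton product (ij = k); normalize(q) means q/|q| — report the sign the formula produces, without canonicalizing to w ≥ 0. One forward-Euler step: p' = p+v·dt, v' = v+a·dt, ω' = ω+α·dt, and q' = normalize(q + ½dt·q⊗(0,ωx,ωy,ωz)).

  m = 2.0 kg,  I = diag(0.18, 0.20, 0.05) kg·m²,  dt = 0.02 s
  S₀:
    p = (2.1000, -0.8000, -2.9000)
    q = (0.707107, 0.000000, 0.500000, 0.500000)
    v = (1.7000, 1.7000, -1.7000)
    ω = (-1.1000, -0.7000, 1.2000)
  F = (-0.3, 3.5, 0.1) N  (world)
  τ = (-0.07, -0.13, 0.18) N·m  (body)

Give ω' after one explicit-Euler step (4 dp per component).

gyro term ω×Iω = (0.1260, -0.1716, 0.0154)
(τ − ω×Iω)/I = (-1.0889, 0.2080, 3.2920)
ω + α·dt = (-1.1218, -0.6958, 1.2658)

ω' = (-1.1218, -0.6958, 1.2658)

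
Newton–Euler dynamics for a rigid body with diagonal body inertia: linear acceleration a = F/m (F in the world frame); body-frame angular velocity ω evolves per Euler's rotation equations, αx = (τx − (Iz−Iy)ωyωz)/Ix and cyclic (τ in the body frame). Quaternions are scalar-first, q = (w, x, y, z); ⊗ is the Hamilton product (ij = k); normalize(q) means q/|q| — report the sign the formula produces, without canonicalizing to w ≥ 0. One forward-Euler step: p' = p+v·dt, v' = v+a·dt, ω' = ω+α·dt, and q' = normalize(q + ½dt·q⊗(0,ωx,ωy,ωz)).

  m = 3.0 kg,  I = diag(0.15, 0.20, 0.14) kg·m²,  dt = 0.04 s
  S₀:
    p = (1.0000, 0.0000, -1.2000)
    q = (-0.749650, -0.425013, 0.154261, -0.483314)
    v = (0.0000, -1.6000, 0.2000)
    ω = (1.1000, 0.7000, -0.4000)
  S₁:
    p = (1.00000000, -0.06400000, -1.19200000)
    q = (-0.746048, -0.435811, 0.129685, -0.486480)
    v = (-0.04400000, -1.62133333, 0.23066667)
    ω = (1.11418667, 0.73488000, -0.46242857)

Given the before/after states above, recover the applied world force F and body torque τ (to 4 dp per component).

rate change Δω = (0.01418667, 0.03488000, -0.06242857)
I·α + gyro = (0.0700, 0.1700, -0.1800)
velocity change Δv = (-0.04400000, -0.02133333, 0.03066667)
applied force F = (-3.3000, -1.6000, 2.3000)

F = (-3.3000, -1.6000, 2.3000)
τ = (0.0700, 0.1700, -0.1800)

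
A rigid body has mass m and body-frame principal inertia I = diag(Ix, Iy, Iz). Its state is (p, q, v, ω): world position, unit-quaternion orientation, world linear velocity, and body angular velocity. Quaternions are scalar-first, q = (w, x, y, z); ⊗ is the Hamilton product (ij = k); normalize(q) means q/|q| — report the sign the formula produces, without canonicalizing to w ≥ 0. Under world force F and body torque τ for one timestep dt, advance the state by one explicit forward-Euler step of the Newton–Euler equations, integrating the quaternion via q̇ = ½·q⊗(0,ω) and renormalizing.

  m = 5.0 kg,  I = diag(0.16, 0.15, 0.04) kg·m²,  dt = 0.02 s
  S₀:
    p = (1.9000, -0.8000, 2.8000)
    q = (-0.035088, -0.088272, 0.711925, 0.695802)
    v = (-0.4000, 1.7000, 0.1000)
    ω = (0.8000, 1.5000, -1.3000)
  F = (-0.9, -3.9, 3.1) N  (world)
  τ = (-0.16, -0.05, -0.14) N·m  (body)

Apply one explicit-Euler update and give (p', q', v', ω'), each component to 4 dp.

precession coupling ω×(Iω) = (0.2145, -0.1248, -0.0120)
(τ − ω×Iω)/I = (-2.3406, 0.4987, -3.2000)
ω' = ω + α·dt = (0.7532, 1.5100, -1.3640)
q⊗(0,ω) = (-0.0927273, -1.9972759, 0.3892560, -0.6563336)
updated quaternion q' = (-0.0360, -0.1082, 0.7157, 0.6891)
linear accel F/m = (-0.1800, -0.7800, 0.6200)
new position p' = (1.8920, -0.7660, 2.8020)
v' = v + a·dt = (-0.4036, 1.6844, 0.1124)

p' = (1.8920, -0.7660, 2.8020)
q' = (-0.0360, -0.1082, 0.7157, 0.6891)
v' = (-0.4036, 1.6844, 0.1124)
ω' = (0.7532, 1.5100, -1.3640)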